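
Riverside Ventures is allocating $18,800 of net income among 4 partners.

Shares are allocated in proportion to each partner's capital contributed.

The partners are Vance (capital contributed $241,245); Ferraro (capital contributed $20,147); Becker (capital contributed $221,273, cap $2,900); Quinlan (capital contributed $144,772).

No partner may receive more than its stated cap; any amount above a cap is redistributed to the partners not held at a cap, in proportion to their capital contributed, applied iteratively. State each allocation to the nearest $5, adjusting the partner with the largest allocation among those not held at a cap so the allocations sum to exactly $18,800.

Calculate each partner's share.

Vance: $9,445; Ferraro: $790; Becker: $2,900; Quinlan: $5,665

Combined capital contributed = 627,437.
Unconstrained shares: Vance 7,228.46; Ferraro 603.67; Becker 6,630.04; Quinlan 4,337.83.
Cap binds for Becker ($2,900); remaining pool $15,900 reallocated over remaining capital contributed 406,164.
Redistributed shares: Vance 9,443.96 → $9,445; Ferraro 788.69 → $790; Quinlan 5,667.35 → $5,665.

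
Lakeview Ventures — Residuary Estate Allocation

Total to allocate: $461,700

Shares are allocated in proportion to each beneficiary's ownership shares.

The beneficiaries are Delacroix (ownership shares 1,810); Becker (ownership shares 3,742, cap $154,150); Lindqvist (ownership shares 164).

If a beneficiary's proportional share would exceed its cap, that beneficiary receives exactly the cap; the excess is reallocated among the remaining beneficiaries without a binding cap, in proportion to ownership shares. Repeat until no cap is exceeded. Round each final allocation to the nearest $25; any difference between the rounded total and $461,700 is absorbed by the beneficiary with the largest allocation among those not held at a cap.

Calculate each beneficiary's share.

Total ownership shares = 5,716.
Pro-rata shares before constraints: Delacroix 146,199.62; Becker 302,253.57; Lindqvist 13,246.82.
Held at cap: Becker ($154,150); residual $307,550 reallocated over remaining ownership shares 1,974.
Shares after redistribution: Delacroix 281,998.73 → $282,000; Lindqvist 25,551.27 → $25,550.

Delacroix: $282,000 · Becker: $154,150 · Lindqvist: $25,550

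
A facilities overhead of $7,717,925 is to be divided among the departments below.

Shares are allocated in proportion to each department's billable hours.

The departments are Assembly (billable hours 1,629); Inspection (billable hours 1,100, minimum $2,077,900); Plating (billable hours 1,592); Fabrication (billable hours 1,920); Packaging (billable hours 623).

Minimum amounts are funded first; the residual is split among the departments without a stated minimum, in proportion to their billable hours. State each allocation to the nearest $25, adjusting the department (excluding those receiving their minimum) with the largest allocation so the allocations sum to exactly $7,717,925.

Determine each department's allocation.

Assembly: $1,593,975 · Inspection: $2,077,900 · Plating: $1,557,750 · Fabrication: $1,878,700 · Packaging: $609,600

Minimums first: Inspection $2,077,900. Remaining pool $5,640,025.
Remaining pool split over remaining billable hours 5,764: Assembly 1,593,962.65 → $1,593,975; Plating 1,557,758.47 → $1,557,750; Fabrication 1,878,703.68 → $1,878,700; Packaging 609,600.20 → $609,600.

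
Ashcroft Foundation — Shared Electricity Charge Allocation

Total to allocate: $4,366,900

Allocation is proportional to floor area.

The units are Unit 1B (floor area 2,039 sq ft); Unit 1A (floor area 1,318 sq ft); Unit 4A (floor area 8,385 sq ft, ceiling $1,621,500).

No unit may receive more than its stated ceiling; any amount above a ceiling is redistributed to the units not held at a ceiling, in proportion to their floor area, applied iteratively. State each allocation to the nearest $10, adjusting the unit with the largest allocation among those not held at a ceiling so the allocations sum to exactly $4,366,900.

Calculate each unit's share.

Unit 1B: $1,667,520 | Unit 1A: $1,077,880 | Unit 4A: $1,621,500

Combined floor area = 11,742.
Pro-rata shares before constraints: Unit 1B 758,312.82; Unit 1A 490,169.83; Unit 4A 3,118,417.35.
Held at cap: Unit 4A ($1,621,500); balance $2,745,400 reallocated over remaining floor area 3,357.
Shares after redistribution: Unit 1B 1,667,521.78 → $1,667,520; Unit 1A 1,077,878.22 → $1,077,880.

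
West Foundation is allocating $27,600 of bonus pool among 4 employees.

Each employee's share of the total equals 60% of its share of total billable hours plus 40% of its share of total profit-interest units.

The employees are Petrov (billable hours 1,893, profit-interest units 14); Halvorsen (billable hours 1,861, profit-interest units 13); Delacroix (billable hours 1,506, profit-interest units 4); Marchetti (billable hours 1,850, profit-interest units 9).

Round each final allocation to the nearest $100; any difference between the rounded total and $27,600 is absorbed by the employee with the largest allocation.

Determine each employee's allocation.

Petrov: $8,300; Halvorsen: $7,900; Delacroix: $4,600; Marchetti: $6,800

Billable hours total 7,110; profit-interest units total 40.
Composite weights (60% billable hours + 40% profit-interest units): Petrov 0.2997; Halvorsen 0.2870; Delacroix 0.1671; Marchetti 0.2461.
Pro-rata amounts: Petrov 8,273.01; Halvorsen 7,922.48; Delacroix 4,611.65; Marchetti 6,792.86.
Rounded to nearest $100: Petrov $8,300; Halvorsen $7,900; Delacroix $4,600; Marchetti $6,800. Sum = $27,600.
Rounded total matches; no reconciliation needed.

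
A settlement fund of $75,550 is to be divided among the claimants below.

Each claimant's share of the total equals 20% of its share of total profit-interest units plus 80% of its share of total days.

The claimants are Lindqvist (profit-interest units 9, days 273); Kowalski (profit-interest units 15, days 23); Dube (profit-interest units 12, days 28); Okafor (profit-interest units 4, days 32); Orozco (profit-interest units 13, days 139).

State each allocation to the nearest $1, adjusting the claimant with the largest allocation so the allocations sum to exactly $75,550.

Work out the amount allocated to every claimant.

Lindqvist: $35,899; Kowalski: $7,085; Dube: $6,840; Okafor: $5,048; Orozco: $20,678

Profit-interest units total 53; days total 495.
Combined weights (20% profit-interest units + 80% days): Lindqvist 0.4752; Kowalski 0.0938; Dube 0.0905; Okafor 0.0668; Orozco 0.2737.
Unrounded shares: Lindqvist 35,899.42; Kowalski 7,084.74; Dube 6,839.96; Okafor 5,047.61; Orozco 20,678.27.
After rounding ($1): Lindqvist $35,899; Kowalski $7,085; Dube $6,840; Okafor $5,048; Orozco $20,678. Sum = $75,550.
Rounded total matches; no reconciliation needed.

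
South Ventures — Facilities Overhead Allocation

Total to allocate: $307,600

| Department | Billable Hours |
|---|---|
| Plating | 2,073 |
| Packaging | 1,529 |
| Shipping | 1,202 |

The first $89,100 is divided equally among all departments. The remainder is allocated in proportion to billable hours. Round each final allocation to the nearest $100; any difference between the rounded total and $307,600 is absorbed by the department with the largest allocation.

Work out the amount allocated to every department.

$89,100 shared equally gives $29,700 per department.
Remainder $218,500 by billable hours (total 4,804): Plating 94,286.12 → $94,300; Packaging 69,543.40 → $69,500; Shipping 54,670.48 → $54,700.
Totals: Plating $29,700 + $94,300 = $124,000; Packaging $29,700 + $69,500 = $99,200; Shipping $29,700 + $54,700 = $84,400.

Plating: $124,000 · Packaging: $99,200 · Shipping: $84,400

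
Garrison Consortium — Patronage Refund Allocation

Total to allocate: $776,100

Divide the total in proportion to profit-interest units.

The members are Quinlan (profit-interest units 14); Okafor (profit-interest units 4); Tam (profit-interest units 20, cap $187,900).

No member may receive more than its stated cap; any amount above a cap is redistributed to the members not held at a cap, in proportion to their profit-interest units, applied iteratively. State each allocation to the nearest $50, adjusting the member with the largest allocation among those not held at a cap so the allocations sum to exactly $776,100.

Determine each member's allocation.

Combined profit-interest units = 38.
Proportional shares (ignoring caps): Quinlan 285,931.58; Okafor 81,694.74; Tam 408,473.68.
Cap binds for Tam ($187,900); remaining pool $588,200 reallocated over remaining profit-interest units 18.
Remaining shares: Quinlan 457,488.89 → $457,500; Okafor 130,711.11 → $130,700.

Quinlan: $457,500 | Okafor: $130,700 | Tam: $187,900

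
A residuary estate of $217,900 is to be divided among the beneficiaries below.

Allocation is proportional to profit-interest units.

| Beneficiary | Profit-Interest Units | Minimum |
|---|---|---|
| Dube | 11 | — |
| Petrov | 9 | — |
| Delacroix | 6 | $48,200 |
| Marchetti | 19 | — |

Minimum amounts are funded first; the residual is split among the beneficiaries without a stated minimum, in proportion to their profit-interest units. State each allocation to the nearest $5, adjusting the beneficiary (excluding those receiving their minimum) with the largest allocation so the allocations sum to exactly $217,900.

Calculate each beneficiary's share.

Minimums first: Delacroix $48,200. Balance $169,700.
Balance split over remaining profit-interest units 39: Dube 47,864.10 → $47,865; Petrov 39,161.54 → $39,160; Marchetti 82,674.36 → $82,675.

Dube: $47,865; Petrov: $39,160; Delacroix: $48,200; Marchetti: $82,675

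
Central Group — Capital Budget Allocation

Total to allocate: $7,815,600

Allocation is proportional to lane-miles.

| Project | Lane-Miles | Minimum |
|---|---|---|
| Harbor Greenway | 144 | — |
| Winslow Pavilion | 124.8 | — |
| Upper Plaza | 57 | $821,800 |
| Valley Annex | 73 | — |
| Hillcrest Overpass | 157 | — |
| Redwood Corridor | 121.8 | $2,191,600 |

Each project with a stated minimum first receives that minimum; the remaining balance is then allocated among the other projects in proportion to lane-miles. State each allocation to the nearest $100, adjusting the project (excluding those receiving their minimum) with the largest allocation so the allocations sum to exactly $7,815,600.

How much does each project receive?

Minimums first: Upper Plaza $821,800; Redwood Corridor $2,191,600. Balance $4,802,200.
Balance split over remaining lane-miles 498.8: Harbor Greenway 1,386,360.87 → $1,386,400; Winslow Pavilion 1,201,512.75 → $1,201,500; Valley Annex 702,807.94 → $702,800; Hillcrest Overpass 1,511,518.44 → $1,511,500.

Harbor Greenway: $1,386,400; Winslow Pavilion: $1,201,500; Upper Plaza: $821,800; Valley Annex: $702,800; Hillcrest Overpass: $1,511,500; Redwood Corridor: $2,191,600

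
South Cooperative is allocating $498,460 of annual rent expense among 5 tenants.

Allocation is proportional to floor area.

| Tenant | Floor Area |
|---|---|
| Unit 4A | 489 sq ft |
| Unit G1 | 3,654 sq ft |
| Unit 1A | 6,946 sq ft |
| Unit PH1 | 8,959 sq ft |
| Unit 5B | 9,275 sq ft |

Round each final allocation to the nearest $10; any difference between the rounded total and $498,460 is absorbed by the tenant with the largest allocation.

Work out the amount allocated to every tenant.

Unit 4A: $8,310 · Unit G1: $62,110 · Unit 1A: $118,070 · Unit PH1: $152,290 · Unit 5B: $157,680

Sum of floor area: 29,323.
Raw shares: Unit 4A 489/29,323 × $498,460 = 8,312.48; Unit G1 3,654/29,323 × $498,460 = 62,114.14; Unit 1A 6,946/29,323 × $498,460 = 118,074.66; Unit PH1 8,959/29,323 × $498,460 = 152,293.53; Unit 5B 9,275/29,323 × $498,460 = 157,665.19.
After rounding ($10): Unit 4A $8,310; Unit G1 $62,110; Unit 1A $118,070; Unit PH1 $152,290; Unit 5B $157,670. Sum = $498,450.
Difference $498,460 − $498,450 = +$10 applied to largest allocation (Unit 5B): Unit 5B becomes $157,680.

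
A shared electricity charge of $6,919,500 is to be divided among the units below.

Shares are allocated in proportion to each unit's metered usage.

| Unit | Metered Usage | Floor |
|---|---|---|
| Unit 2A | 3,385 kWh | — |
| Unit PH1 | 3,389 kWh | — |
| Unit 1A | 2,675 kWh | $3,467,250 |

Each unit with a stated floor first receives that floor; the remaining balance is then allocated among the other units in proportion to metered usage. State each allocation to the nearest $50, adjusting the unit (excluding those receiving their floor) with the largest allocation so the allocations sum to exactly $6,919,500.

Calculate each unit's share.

Guaranteed amounts: Unit 1A $3,467,250. Residual $3,452,250.
Residual split over remaining metered usage 6,774: Unit 2A 1,725,105.74 → $1,725,100; Unit PH1 1,727,144.26 → $1,727,150.

Unit 2A: $1,725,100 · Unit PH1: $1,727,150 · Unit 1A: $3,467,250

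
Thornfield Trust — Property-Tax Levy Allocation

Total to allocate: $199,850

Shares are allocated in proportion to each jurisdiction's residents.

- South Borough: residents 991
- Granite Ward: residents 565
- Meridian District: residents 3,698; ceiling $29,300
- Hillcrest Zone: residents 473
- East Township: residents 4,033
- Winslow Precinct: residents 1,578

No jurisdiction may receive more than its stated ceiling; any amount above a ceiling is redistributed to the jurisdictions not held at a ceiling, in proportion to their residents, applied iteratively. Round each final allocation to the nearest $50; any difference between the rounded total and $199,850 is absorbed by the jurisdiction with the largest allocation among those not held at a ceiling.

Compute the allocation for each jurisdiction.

Total residents = 11,338.
Unconstrained shares: South Borough 17,467.93; Granite Ward 9,959.01; Meridian District 65,183.04; Hillcrest Zone 8,337.37; East Township 71,087.94; Winslow Precinct 27,814.72.
Held at cap: Meridian District ($29,300); balance $170,550 reallocated over remaining residents 7,640.
Remaining shares: South Borough 22,122.39 → $22,100; Granite Ward 12,612.66 → $12,600; Hillcrest Zone 10,558.92 → $10,550; East Township 90,029.86 → $90,050; Winslow Precinct 35,226.16 → $35,250.

South Borough: $22,100; Granite Ward: $12,600; Meridian District: $29,300; Hillcrest Zone: $10,550; East Township: $90,050; Winslow Precinct: $35,250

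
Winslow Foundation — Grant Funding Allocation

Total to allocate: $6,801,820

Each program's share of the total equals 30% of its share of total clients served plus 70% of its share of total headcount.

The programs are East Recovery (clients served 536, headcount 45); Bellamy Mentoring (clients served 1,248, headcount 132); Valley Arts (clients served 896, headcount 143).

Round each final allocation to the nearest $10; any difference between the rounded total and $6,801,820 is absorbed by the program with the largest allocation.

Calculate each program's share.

East Recovery: $1,077,660 · Bellamy Mentoring: $2,914,250 · Valley Arts: $2,809,910

Totals — clients served 2,680, headcount 320.
Combined weights (30% clients served + 70% headcount): East Recovery 0.1584; Bellamy Mentoring 0.4285; Valley Arts 0.4131.
Pro-rata amounts: East Recovery 1,077,663.36; Bellamy Mentoring 2,914,249.93; Valley Arts 2,809,906.71.
At nearest $10: East Recovery $1,077,660; Bellamy Mentoring $2,914,250; Valley Arts $2,809,910. Sum = $6,801,820.
No rounding difference to absorb.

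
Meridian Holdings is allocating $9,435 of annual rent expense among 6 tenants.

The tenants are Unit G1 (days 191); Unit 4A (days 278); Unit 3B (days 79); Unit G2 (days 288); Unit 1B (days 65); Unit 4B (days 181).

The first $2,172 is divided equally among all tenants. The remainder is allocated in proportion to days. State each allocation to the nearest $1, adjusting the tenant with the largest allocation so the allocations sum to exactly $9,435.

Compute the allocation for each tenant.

Unit G1: $1,644; Unit 4A: $2,228; Unit 3B: $892; Unit G2: $2,296; Unit 1B: $798; Unit 4B: $1,577

$2,172 shared equally gives $362 per tenant.
Remainder $7,263 by days (total 1,082): Unit G1 1,282.10 → $1,282; Unit 4A 1,866.09 → $1,866; Unit 3B 530.29 → $530; Unit G2 1,933.22 → $1,933; Unit 1B 436.32 → $436; Unit 4B 1,214.98 → $1,215.
Rounding difference +$1 on remainder applied to Unit G2.
Totals: Unit G1 $362 + $1,282 = $1,644; Unit 4A $362 + $1,866 = $2,228; Unit 3B $362 + $530 = $892; Unit G2 $362 + $1,934 = $2,296; Unit 1B $362 + $436 = $798; Unit 4B $362 + $1,215 = $1,577.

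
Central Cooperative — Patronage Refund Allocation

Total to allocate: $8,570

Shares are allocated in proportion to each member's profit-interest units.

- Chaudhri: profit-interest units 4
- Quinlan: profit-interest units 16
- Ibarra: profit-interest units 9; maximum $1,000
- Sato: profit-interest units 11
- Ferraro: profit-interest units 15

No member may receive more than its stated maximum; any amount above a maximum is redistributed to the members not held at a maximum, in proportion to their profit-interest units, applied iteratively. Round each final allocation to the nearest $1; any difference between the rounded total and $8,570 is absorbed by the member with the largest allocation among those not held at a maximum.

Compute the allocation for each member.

Chaudhri: $658 · Quinlan: $2,634 · Ibarra: $1,000 · Sato: $1,810 · Ferraro: $2,468

Combined profit-interest units = 55.
Unconstrained shares: Chaudhri 623.27; Quinlan 2,493.09; Ibarra 1,402.36; Sato 1,714.00; Ferraro 2,337.27.
Capped: Ibarra ($1,000); remaining pool $7,570 reallocated over remaining profit-interest units 46.
Remaining shares: Chaudhri 658.26 → $658; Quinlan 2,633.04 → $2,633; Sato 1,810.22 → $1,810; Ferraro 2,468.48 → $2,468.
Rounding difference +$1 applied to Quinlan → $2,634.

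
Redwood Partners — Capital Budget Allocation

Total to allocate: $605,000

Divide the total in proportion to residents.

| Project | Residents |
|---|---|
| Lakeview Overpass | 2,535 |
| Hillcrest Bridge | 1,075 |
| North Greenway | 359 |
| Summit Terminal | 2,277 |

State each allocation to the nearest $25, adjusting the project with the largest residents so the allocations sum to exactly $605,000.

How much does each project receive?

Residents total: 2,535 + 1,075 + 359 + 2,277 = 6,246.
Pro-rata amounts: Lakeview Overpass 245,545.15; Hillcrest Bridge 104,126.64; North Greenway 34,773.46; Summit Terminal 220,554.76.
Rounded to nearest $25: Lakeview Overpass $245,550; Hillcrest Bridge $104,125; North Greenway $34,775; Summit Terminal $220,550. Sum = $605,000.
Sum already equals the total — no adjustment.

Lakeview Overpass: $245,550 · Hillcrest Bridge: $104,125 · North Greenway: $34,775 · Summit Terminal: $220,550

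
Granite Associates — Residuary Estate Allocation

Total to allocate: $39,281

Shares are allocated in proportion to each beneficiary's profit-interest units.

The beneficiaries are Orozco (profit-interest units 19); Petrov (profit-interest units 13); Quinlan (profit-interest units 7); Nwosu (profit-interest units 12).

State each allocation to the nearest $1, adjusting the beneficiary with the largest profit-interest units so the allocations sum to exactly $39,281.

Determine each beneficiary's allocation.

Profit-interest units total: 51.
Unrounded shares: Orozco 19/51 × $39,281 = 14,634.10; Petrov 13/51 × $39,281 = 10,012.80; Quinlan 7/51 × $39,281 = 5,391.51; Nwosu 12/51 × $39,281 = 9,242.59.
At nearest $1: Orozco $14,634; Petrov $10,013; Quinlan $5,392; Nwosu $9,243. Sum = $39,282.
Difference $39,281 − $39,282 = −$1 applied to largest profit-interest units (Orozco): Orozco becomes $14,633.

Orozco: $14,633; Petrov: $10,013; Quinlan: $5,392; Nwosu: $9,243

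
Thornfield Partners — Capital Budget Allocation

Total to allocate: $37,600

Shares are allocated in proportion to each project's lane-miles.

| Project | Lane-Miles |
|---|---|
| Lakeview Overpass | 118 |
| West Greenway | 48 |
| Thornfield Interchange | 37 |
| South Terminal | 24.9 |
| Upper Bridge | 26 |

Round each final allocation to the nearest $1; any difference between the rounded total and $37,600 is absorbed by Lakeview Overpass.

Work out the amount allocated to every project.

Lakeview Overpass: $17,476 · West Greenway: $7,108 · Thornfield Interchange: $5,479 · South Terminal: $3,687 · Upper Bridge: $3,850

Total lane-miles = 253.9.
Pro-rata amounts: Lakeview Overpass 118/253.9 × $37,600 = 17,474.60; West Greenway 48/253.9 × $37,600 = 7,108.31; Thornfield Interchange 37/253.9 × $37,600 = 5,479.32; South Terminal 24.9/253.9 × $37,600 = 3,687.44; Upper Bridge 26/253.9 × $37,600 = 3,850.33.
At nearest $1: Lakeview Overpass $17,475; West Greenway $7,108; Thornfield Interchange $5,479; South Terminal $3,687; Upper Bridge $3,850. Sum = $37,599.
Difference $37,600 − $37,599 = +$1 applied to Lakeview Overpass: Lakeview Overpass becomes $17,476.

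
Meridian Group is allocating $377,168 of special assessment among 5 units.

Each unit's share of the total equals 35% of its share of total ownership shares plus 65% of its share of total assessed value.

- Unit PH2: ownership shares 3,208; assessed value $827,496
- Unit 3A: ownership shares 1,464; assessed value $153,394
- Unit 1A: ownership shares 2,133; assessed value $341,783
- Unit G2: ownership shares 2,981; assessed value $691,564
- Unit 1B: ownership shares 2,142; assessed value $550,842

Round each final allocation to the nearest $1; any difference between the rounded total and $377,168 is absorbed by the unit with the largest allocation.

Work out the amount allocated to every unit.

Totals — ownership shares 11,928, assessed value 2,565,079.
Blended shares (35% ownership shares + 65% assessed value): Unit PH2 0.3038; Unit 3A 0.0818; Unit 1A 0.1492; Unit G2 0.2627; Unit 1B 0.2024.
Raw shares: Unit PH2 114,591.88; Unit 3A 30,863.02; Unit 1A 56,272.35; Unit G2 99,087.84; Unit 1B 76,352.91.
After rounding ($1): Unit PH2 $114,592; Unit 3A $30,863; Unit 1A $56,272; Unit G2 $99,088; Unit 1B $76,353. Sum = $377,168.
Rounded total matches; no reconciliation needed.

Unit PH2: $114,592 · Unit 3A: $30,863 · Unit 1A: $56,272 · Unit G2: $99,088 · Unit 1B: $76,353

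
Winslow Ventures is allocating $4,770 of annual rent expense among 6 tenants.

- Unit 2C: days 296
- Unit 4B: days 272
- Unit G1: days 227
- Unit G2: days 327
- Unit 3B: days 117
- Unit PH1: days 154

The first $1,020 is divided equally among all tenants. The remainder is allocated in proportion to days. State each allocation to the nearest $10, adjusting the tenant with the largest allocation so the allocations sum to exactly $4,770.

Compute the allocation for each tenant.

$1,020 shared equally gives $170 per tenant.
Remainder $3,750 by days (total 1,393): Unit 2C 796.84 → $800; Unit 4B 732.23 → $730; Unit G1 611.09 → $610; Unit G2 880.29 → $880; Unit 3B 314.97 → $310; Unit PH1 414.57 → $410.
Rounding difference +$10 on remainder applied to Unit G2.
Totals: Unit 2C $170 + $800 = $970; Unit 4B $170 + $730 = $900; Unit G1 $170 + $610 = $780; Unit G2 $170 + $890 = $1,060; Unit 3B $170 + $310 = $480; Unit PH1 $170 + $410 = $580.

Unit 2C: $970; Unit 4B: $900; Unit G1: $780; Unit G2: $1,060; Unit 3B: $480; Unit PH1: $580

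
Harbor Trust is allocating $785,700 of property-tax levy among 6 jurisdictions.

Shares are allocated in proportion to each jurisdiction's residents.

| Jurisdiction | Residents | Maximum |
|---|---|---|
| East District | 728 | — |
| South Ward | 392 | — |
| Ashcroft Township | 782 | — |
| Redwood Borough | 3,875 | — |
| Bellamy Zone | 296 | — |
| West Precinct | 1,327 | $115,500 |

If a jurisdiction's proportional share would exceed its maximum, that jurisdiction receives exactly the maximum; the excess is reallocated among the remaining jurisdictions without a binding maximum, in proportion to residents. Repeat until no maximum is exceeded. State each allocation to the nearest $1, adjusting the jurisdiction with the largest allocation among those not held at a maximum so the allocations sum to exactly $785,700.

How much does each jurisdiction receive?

Total residents = 7,400.
Proportional shares (ignoring caps): East District 77,295.89; South Ward 41,620.86; Ashcroft Township 83,029.38; Redwood Borough 411,430.74; Bellamy Zone 31,428.00; West Precinct 140,895.12.
Cap binds for West Precinct ($115,500); residual $670,200 reallocated over remaining residents 6,073.
Remaining shares: East District 80,340.13 → $80,340; South Ward 43,260.07 → $43,260; Ashcroft Township 86,299.42 → $86,299; Redwood Borough 427,634.61 → $427,635; Bellamy Zone 32,665.77 → $32,666.

East District: $80,340 · South Ward: $43,260 · Ashcroft Township: $86,299 · Redwood Borough: $427,635 · Bellamy Zone: $32,666 · West Precinct: $115,500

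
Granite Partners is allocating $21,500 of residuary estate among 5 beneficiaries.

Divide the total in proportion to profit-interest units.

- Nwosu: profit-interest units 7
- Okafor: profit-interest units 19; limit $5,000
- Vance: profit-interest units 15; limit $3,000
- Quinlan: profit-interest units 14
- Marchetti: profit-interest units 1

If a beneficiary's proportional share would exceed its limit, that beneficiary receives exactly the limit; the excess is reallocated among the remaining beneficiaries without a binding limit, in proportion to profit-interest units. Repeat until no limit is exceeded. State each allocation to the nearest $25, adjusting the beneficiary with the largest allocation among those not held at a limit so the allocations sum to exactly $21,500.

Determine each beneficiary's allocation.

Nwosu: $4,300; Okafor: $5,000; Vance: $3,000; Quinlan: $8,575; Marchetti: $625

Total profit-interest units = 56.
Pro-rata shares before constraints: Nwosu 2,687.50; Okafor 7,294.64; Vance 5,758.93; Quinlan 5,375.00; Marchetti 383.93.
Held at cap: Okafor ($5,000), Vance ($3,000); remaining pool $13,500 reallocated over remaining profit-interest units 22.
Shares after redistribution: Nwosu 4,295.45 → $4,300; Quinlan 8,590.91 → $8,600; Marchetti 613.64 → $625.
Rounding difference −$25 applied to Quinlan → $8,575.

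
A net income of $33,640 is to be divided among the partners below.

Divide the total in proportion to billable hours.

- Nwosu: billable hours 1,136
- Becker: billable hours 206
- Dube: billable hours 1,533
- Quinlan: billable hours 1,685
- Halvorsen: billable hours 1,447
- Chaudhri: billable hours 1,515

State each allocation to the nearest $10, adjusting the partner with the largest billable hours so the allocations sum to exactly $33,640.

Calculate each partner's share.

Nwosu: $5,080 | Becker: $920 | Dube: $6,860 | Quinlan: $7,530 | Halvorsen: $6,470 | Chaudhri: $6,780

Total billable hours = 7,522.
Raw shares: Nwosu 1,136/7,522 × $33,640 = 5,080.44; Becker 206/7,522 × $33,640 = 921.28; Dube 1,533/7,522 × $33,640 = 6,855.91; Quinlan 1,685/7,522 × $33,640 = 7,535.68; Halvorsen 1,447/7,522 × $33,640 = 6,471.29; Chaudhri 1,515/7,522 × $33,640 = 6,775.41.
After rounding ($10): Nwosu $5,080; Becker $920; Dube $6,860; Quinlan $7,540; Halvorsen $6,470; Chaudhri $6,780. Sum = $33,650.
Difference $33,640 − $33,650 = −$10 applied to largest billable hours (Quinlan): Quinlan becomes $7,530.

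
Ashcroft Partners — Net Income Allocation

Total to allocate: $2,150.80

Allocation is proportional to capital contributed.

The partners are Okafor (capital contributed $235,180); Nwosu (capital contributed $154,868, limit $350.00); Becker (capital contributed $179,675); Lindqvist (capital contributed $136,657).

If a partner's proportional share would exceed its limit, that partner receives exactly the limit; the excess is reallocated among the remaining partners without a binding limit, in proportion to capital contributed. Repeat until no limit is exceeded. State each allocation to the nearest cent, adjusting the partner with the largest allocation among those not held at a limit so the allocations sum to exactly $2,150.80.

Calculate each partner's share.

Sum of capital contributed: 706,380.
Proportional shares (ignoring caps): Okafor 716.0808; Nwosu 471.5452; Becker 547.0780; Lindqvist 416.0960.
Cap binds for Nwosu ($350.00); balance $1,800.80 reallocated over remaining capital contributed 551,512.
Shares after redistribution: Okafor 767.9110 → $767.91; Becker 586.6758 → $586.68; Lindqvist 446.2132 → $446.21.

Okafor: $767.91; Nwosu: $350.00; Becker: $586.68; Lindqvist: $446.21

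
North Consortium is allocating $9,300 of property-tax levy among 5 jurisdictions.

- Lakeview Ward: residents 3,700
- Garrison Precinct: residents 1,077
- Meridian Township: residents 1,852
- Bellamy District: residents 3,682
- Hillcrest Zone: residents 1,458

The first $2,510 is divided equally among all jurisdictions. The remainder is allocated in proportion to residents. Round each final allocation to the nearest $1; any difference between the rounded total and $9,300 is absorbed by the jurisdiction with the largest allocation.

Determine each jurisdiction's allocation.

$2,510 shared equally gives $502 per jurisdiction.
Remainder $6,790 by residents (total 11,769): Lakeview Ward 2,134.68 → $2,135; Garrison Precinct 621.36 → $621; Meridian Township 1,068.49 → $1,068; Bellamy District 2,124.29 → $2,124; Hillcrest Zone 841.18 → $841.
Rounding difference +$1 on remainder applied to Lakeview Ward.
Totals: Lakeview Ward $502 + $2,136 = $2,638; Garrison Precinct $502 + $621 = $1,123; Meridian Township $502 + $1,068 = $1,570; Bellamy District $502 + $2,124 = $2,626; Hillcrest Zone $502 + $841 = $1,343.

Lakeview Ward: $2,638 · Garrison Precinct: $1,123 · Meridian Township: $1,570 · Bellamy District: $2,626 · Hillcrest Zone: $1,343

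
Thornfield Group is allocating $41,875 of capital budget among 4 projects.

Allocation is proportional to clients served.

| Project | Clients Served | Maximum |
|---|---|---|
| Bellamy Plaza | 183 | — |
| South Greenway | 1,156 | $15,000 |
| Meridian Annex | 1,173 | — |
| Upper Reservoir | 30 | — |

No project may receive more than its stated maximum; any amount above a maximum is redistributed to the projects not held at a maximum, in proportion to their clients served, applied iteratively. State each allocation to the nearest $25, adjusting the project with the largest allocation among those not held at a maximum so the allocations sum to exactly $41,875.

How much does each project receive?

Total clients served = 2,542.
Proportional shares (ignoring caps): Bellamy Plaza 3,014.60; South Greenway 19,043.08; Meridian Annex 19,323.12; Upper Reservoir 494.20.
Cap binds for South Greenway ($15,000); residual $26,875 reallocated over remaining clients served 1,386.
Shares after redistribution: Bellamy Plaza 3,548.43 → $3,550; Meridian Annex 22,744.86 → $22,750; Upper Reservoir 581.71 → $575.

Bellamy Plaza: $3,550; South Greenway: $15,000; Meridian Annex: $22,750; Upper Reservoir: $575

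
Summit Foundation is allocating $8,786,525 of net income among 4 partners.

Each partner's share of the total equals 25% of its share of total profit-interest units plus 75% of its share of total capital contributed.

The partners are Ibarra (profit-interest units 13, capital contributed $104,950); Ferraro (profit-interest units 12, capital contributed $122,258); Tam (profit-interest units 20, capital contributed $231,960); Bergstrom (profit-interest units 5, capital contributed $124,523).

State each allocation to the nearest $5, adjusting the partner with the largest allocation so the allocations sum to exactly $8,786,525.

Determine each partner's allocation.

Ibarra: $1,756,015 · Ferraro: $1,907,490 · Tam: $3,497,485 · Bergstrom: $1,625,535

Profit-interest units total 50; capital contributed total 583,691.
Blended shares (25% profit-interest units + 75% capital contributed): Ibarra 0.1999; Ferraro 0.2171; Tam 0.3981; Bergstrom 0.1850.
Raw shares: Ibarra 1,756,013.65; Ferraro 1,907,489.00; Tam 3,497,489.79; Bergstrom 1,625,532.57.
At nearest $5: Ibarra $1,756,015; Ferraro $1,907,490; Tam $3,497,490; Bergstrom $1,625,535. Sum = $8,786,530.
Difference $8,786,525 − $8,786,530 = −$5 applied to largest allocation (Tam): Tam becomes $3,497,485.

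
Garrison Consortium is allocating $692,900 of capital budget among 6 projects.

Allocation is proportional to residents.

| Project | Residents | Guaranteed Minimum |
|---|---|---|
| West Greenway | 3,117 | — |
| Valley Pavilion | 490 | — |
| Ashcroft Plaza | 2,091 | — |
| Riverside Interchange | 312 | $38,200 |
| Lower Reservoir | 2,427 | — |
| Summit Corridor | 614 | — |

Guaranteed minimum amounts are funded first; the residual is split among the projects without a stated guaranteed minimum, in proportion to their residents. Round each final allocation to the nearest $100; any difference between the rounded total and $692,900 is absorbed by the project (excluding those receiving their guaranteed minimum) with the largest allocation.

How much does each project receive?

Guaranteed amounts: Riverside Interchange $38,200. Residual $654,700.
Residual split over remaining residents 8,739: West Greenway 233,516.41 → $233,500; Valley Pavilion 36,709.35 → $36,700; Ashcroft Plaza 156,651.53 → $156,700; Lower Reservoir 181,823.65 → $181,800; Summit Corridor 45,999.06 → $46,000.

West Greenway: $233,500; Valley Pavilion: $36,700; Ashcroft Plaza: $156,700; Riverside Interchange: $38,200; Lower Reservoir: $181,800; Summit Corridor: $46,000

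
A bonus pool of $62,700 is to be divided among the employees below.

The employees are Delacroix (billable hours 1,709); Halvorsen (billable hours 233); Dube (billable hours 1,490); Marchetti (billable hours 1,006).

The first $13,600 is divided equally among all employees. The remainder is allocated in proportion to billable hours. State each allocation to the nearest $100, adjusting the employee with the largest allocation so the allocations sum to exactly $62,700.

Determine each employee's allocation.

Delacroix: $22,300 · Halvorsen: $6,000 · Dube: $19,900 · Marchetti: $14,500

First tranche $13,600 split equally: $3,400 each.
Remainder $49,100 by billable hours (total 4,438): Delacroix 18,907.59 → $18,900; Halvorsen 2,577.81 → $2,600; Dube 16,484.68 → $16,500; Marchetti 11,129.92 → $11,100.
Totals: Delacroix $3,400 + $18,900 = $22,300; Halvorsen $3,400 + $2,600 = $6,000; Dube $3,400 + $16,500 = $19,900; Marchetti $3,400 + $11,100 = $14,500.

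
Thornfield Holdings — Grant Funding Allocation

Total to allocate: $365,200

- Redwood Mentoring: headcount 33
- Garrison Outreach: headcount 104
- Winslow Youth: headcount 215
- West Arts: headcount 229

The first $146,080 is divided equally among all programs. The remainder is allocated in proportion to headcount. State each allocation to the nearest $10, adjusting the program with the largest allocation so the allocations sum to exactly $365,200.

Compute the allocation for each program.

Redwood Mentoring: $48,970 · Garrison Outreach: $75,740 · Winslow Youth: $117,610 · West Arts: $122,880

$146,080 shared equally gives $36,520 per program.
Remainder $219,120 by headcount (total 581): Redwood Mentoring 12,445.71 → $12,450; Garrison Outreach 39,222.86 → $39,220; Winslow Youth 81,085.71 → $81,090; West Arts 86,365.71 → $86,370.
Rounding difference −$10 on remainder applied to West Arts.
Totals: Redwood Mentoring $36,520 + $12,450 = $48,970; Garrison Outreach $36,520 + $39,220 = $75,740; Winslow Youth $36,520 + $81,090 = $117,610; West Arts $36,520 + $86,360 = $122,880.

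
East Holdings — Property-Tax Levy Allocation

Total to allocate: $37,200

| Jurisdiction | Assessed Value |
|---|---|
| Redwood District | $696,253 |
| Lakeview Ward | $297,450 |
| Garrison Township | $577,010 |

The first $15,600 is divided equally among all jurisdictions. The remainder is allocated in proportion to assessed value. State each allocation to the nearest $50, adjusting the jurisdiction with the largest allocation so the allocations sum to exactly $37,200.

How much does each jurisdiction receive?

Redwood District: $14,750 | Lakeview Ward: $9,300 | Garrison Township: $13,150

First tranche $15,600 split equally: $5,200 each.
Remainder $21,600 by assessed value (total 1,570,713): Redwood District 9,574.67 → $9,550; Lakeview Ward 4,090.45 → $4,100; Garrison Township 7,934.88 → $7,950.
Totals: Redwood District $5,200 + $9,550 = $14,750; Lakeview Ward $5,200 + $4,100 = $9,300; Garrison Township $5,200 + $7,950 = $13,150.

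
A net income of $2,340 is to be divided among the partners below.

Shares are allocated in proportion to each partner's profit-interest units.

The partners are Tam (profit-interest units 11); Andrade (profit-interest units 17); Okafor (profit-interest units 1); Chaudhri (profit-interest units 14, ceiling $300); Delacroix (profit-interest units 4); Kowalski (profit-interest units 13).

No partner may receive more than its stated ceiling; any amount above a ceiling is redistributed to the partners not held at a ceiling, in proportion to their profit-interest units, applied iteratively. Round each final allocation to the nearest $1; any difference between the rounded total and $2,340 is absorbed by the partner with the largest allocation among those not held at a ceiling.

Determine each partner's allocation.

Tam: $488 · Andrade: $754 · Okafor: $44 · Chaudhri: $300 · Delacroix: $177 · Kowalski: $577

Sum of profit-interest units: 60.
Unconstrained shares: Tam 429.00; Andrade 663.00; Okafor 39.00; Chaudhri 546.00; Delacroix 156.00; Kowalski 507.00.
Cap binds for Chaudhri ($300); remaining pool $2,040 reallocated over remaining profit-interest units 46.
Remaining shares: Tam 487.83 → $488; Andrade 753.91 → $754; Okafor 44.35 → $44; Delacroix 177.39 → $177; Kowalski 576.52 → $577.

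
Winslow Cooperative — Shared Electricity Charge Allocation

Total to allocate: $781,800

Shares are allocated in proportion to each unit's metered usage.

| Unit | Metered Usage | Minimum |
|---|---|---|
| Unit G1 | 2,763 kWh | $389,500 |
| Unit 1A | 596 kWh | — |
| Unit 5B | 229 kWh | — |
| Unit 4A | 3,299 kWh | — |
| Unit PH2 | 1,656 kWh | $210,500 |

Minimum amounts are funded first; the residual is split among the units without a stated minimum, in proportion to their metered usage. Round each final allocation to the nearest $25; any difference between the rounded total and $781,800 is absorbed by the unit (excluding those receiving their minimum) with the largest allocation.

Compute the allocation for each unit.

Unit G1: $389,500; Unit 1A: $26,275; Unit 5B: $10,100; Unit 4A: $145,425; Unit PH2: $210,500

Guaranteed amounts: Unit G1 $389,500; Unit PH2 $210,500. Remaining pool $181,800.
Remaining pool split over remaining metered usage 4,124: Unit 1A 26,273.71 → $26,275; Unit 5B 10,095.10 → $10,100; Unit 4A 145,431.18 → $145,425.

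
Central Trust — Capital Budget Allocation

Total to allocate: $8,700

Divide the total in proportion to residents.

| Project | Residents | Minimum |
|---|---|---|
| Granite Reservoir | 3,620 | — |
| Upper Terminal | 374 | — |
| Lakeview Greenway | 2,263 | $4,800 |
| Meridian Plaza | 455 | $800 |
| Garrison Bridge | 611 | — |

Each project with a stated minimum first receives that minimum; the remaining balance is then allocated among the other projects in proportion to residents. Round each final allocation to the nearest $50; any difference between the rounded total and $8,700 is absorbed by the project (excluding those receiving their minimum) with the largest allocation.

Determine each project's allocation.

Guaranteed amounts: Lakeview Greenway $4,800; Meridian Plaza $800. Residual $3,100.
Residual split over remaining residents 4,605: Granite Reservoir 2,436.92 → $2,450; Upper Terminal 251.77 → $250; Garrison Bridge 411.31 → $400.

Granite Reservoir: $2,450; Upper Terminal: $250; Lakeview Greenway: $4,800; Meridian Plaza: $800; Garrison Bridge: $400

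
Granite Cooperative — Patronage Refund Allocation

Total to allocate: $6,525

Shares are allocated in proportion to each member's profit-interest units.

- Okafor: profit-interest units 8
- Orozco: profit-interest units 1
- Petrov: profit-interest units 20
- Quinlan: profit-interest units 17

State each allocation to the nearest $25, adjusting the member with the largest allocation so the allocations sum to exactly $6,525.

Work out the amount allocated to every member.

Okafor: $1,125 · Orozco: $150 · Petrov: $2,850 · Quinlan: $2,400

Total profit-interest units = 46.
Unrounded shares: Okafor 8/46 × $6,525 = 1,134.78; Orozco 1/46 × $6,525 = 141.85; Petrov 20/46 × $6,525 = 2,836.96; Quinlan 17/46 × $6,525 = 2,411.41.
At nearest $25: Okafor $1,125; Orozco $150; Petrov $2,825; Quinlan $2,400. Sum = $6,500.
Difference $6,525 − $6,500 = +$25 applied to largest allocation (Petrov): Petrov becomes $2,850.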